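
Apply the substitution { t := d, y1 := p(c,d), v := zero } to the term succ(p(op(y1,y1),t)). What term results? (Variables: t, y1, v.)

Replace each occurrence of t with d.
Replace each occurrence of y1 with p(c,d).
Result: succ(p(op(p(c,d),p(c,d)),d)).

succ(p(op(p(c,d),p(c,d)),d))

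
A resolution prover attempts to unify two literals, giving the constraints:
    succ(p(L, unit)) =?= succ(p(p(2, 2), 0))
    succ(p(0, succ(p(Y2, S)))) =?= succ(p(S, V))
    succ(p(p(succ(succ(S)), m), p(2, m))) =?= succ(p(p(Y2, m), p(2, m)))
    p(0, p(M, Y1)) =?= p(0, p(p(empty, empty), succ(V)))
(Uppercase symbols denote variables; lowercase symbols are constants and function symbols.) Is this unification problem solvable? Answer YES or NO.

NO

Decompose succ/1: p(L, unit) =?= p(p(2, 2), 0).
Decompose p/2: L =?= p(2, 2),  unit =?= 0.
Bind L := p(2, 2); no other remaining equation mentions L.
Clash: constants unit and 0 differ; no unifier exists.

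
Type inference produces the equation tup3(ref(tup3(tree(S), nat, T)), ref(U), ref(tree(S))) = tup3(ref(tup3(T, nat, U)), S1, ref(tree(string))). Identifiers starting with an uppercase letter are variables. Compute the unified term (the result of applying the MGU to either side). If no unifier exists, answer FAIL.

tup3(ref(tup3(tree(string), nat, tree(string))), ref(tree(string)), ref(tree(string)))

Decompose tup3/3: ref(tup3(tree(S), nat, T)) = ref(tup3(T, nat, U)),  ref(U) = S1,  ref(tree(S)) = ref(tree(string)).
Decompose ref/1: tup3(tree(S), nat, T) = tup3(T, nat, U).
Decompose tup3/3: tree(S) = T,  nat = nat,  T = U.
Bind T := tree(S); substituting into the one remaining equation that mentions T gives: tree(S) = U.
Delete trivial equation nat = nat.
Bind U := tree(S); substituting into the one remaining equation that mentions U gives: ref(tree(S)) = S1.
Bind S1 := ref(tree(S)); no other remaining equation mentions S1.
Decompose ref/1: tree(S) = tree(string).
Decompose tree/1: S = string.
Bind S := string. Substituting into the earlier bindings gives T := tree(string), U := tree(string), S1 := ref(tree(string)).
Applying the MGU to either side gives tup3(ref(tup3(tree(string), nat, tree(string))), ref(tree(string)), ref(tree(string))).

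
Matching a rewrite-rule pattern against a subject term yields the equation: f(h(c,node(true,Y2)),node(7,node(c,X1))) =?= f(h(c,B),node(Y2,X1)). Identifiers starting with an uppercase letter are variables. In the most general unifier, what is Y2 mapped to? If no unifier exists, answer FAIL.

FAIL

Decompose f/2: h(c,node(true,Y2)) =?= h(c,B),  node(7,node(c,X1)) =?= node(Y2,X1).
Decompose h/2: c =?= c,  node(true,Y2) =?= B.
Delete trivial equation c =?= c.
Bind B := node(true,Y2); no other remaining equation mentions B.
Decompose node/2: 7 =?= Y2,  node(c,X1) =?= X1.
Bind Y2 := 7; no other remaining equation mentions Y2. Substituting into the earlier binding gives B := node(true,7).
Occurs check fails: X1 occurs in node(c,X1); the equation X1 =?= node(c,X1) has no finite solution.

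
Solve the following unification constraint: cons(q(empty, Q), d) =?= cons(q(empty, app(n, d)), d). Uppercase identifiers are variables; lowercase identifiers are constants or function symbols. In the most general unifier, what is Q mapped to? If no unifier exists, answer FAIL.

Decompose cons/2: q(empty, Q) =?= q(empty, app(n, d)),  d =?= d.
Decompose q/2: empty =?= empty,  Q =?= app(n, d).
Delete trivial equation empty =?= empty.
Bind Q := app(n, d); no other remaining equation mentions Q.
Delete trivial equation d =?= d.
MGU = { Q := app(n, d) }, so Q := app(n, d).

app(n, d)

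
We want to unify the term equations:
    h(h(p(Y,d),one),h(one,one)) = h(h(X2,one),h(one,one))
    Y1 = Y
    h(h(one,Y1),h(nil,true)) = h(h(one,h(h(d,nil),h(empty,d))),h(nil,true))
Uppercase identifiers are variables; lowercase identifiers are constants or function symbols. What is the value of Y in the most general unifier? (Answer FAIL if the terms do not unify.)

h(h(d,nil),h(empty,d))

Decompose h/2: h(p(Y,d),one) = h(X2,one),  h(one,one) = h(one,one).
Decompose h/2: p(Y,d) = X2,  one = one.
Bind X2 := p(Y,d); no other remaining equation mentions X2.
Delete trivial equation one = one.
Delete trivial equation h(one,one) = h(one,one).
Bind Y1 := Y; substituting into the remaining equation gives: h(h(one,Y),h(nil,true)) = h(h(one,h(h(d,nil),h(empty,d))),h(nil,true)).
Decompose h/2: h(one,Y) = h(one,h(h(d,nil),h(empty,d))),  h(nil,true) = h(nil,true).
Decompose h/2: one = one,  Y = h(h(d,nil),h(empty,d)).
Delete trivial equation one = one.
Bind Y := h(h(d,nil),h(empty,d)); no other remaining equation mentions Y. Substituting into the earlier bindings gives X2 := p(h(h(d,nil),h(empty,d)),d), Y1 := h(h(d,nil),h(empty,d)).
Delete trivial equation h(nil,true) = h(nil,true).
MGU = { X2 -> p(h(h(d,nil),h(empty,d)),d), Y1 -> h(h(d,nil),h(empty,d)), Y -> h(h(d,nil),h(empty,d)) }, so Y -> h(h(d,nil),h(empty,d)).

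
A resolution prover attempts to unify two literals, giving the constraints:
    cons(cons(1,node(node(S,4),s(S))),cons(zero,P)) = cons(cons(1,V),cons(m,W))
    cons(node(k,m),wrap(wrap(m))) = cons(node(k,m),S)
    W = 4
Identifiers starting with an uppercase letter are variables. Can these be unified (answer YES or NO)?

Decompose cons/2: cons(1,node(node(S,4),s(S))) = cons(1,V),  cons(zero,P) = cons(m,W).
Decompose cons/2: 1 = 1,  node(node(S,4),s(S)) = V.
Delete trivial equation 1 = 1.
Bind V := node(node(S,4),s(S)); no other remaining equation mentions V.
Decompose cons/2: zero = m,  P = W.
Clash: constants zero and m differ; no unifier exists.

NO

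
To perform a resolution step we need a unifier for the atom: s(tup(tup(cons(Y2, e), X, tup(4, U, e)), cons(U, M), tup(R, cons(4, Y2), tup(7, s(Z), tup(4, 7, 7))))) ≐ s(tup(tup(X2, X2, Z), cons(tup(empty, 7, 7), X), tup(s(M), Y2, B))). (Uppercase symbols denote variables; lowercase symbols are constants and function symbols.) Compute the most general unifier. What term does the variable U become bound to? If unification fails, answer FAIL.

FAIL

Decompose s/1: tup(tup(cons(Y2, e), X, tup(4, U, e)), cons(U, M), tup(R, cons(4, Y2), tup(7, s(Z), tup(4, 7, 7)))) ≐ tup(tup(X2, X2, Z), cons(tup(empty, 7, 7), X), tup(s(M), Y2, B)).
Decompose tup/3: tup(cons(Y2, e), X, tup(4, U, e)) ≐ tup(X2, X2, Z),  cons(U, M) ≐ cons(tup(empty, 7, 7), X),  tup(R, cons(4, Y2), tup(7, s(Z), tup(4, 7, 7))) ≐ tup(s(M), Y2, B).
Decompose tup/3: cons(Y2, e) ≐ X2,  X ≐ X2,  tup(4, U, e) ≐ Z.
Bind X2 := cons(Y2, e); substituting into the one remaining equation that mentions X2 gives: X ≐ cons(Y2, e).
Bind X := cons(Y2, e); substituting into the one remaining equation that mentions X gives: cons(U, M) ≐ cons(tup(empty, 7, 7), cons(Y2, e)).
Bind Z := tup(4, U, e); substituting into the one remaining equation that mentions Z gives: tup(R, cons(4, Y2), tup(7, s(tup(4, U, e)), tup(4, 7, 7))) ≐ tup(s(M), Y2, B).
Decompose cons/2: U ≐ tup(empty, 7, 7),  M ≐ cons(Y2, e).
Bind U := tup(empty, 7, 7); substituting into the one remaining equation that mentions U gives: tup(R, cons(4, Y2), tup(7, s(tup(4, tup(empty, 7, 7), e)), tup(4, 7, 7))) ≐ tup(s(M), Y2, B). Substituting into the earlier binding gives Z := tup(4, tup(empty, 7, 7), e).
Bind M := cons(Y2, e); substituting into the remaining equation gives: tup(R, cons(4, Y2), tup(7, s(tup(4, tup(empty, 7, 7), e)), tup(4, 7, 7))) ≐ tup(s(cons(Y2, e)), Y2, B).
Decompose tup/3: R ≐ s(cons(Y2, e)),  cons(4, Y2) ≐ Y2,  tup(7, s(tup(4, tup(empty, 7, 7), e)), tup(4, 7, 7)) ≐ B.
Bind R := s(cons(Y2, e)); no other remaining equation mentions R.
Occurs check fails: Y2 occurs in cons(4, Y2); the equation Y2 ≐ cons(4, Y2) has no finite solution.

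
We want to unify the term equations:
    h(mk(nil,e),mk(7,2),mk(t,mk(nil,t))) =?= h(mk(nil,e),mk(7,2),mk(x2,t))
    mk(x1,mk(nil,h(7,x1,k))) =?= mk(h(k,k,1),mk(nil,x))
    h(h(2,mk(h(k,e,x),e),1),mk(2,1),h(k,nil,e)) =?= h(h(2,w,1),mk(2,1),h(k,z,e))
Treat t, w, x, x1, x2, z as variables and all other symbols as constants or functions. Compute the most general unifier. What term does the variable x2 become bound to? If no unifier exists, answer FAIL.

Decompose h/3: mk(nil,e) =?= mk(nil,e),  mk(7,2) =?= mk(7,2),  mk(t,mk(nil,t)) =?= mk(x2,t).
Delete trivial equation mk(nil,e) =?= mk(nil,e).
Delete trivial equation mk(7,2) =?= mk(7,2).
Decompose mk/2: t =?= x2,  mk(nil,t) =?= t.
Bind t := x2; substituting into the one remaining equation that mentions t gives: mk(nil,x2) =?= x2.
Occurs check fails: x2 occurs in mk(nil,x2); the equation x2 =?= mk(nil,x2) has no finite solution.

FAIL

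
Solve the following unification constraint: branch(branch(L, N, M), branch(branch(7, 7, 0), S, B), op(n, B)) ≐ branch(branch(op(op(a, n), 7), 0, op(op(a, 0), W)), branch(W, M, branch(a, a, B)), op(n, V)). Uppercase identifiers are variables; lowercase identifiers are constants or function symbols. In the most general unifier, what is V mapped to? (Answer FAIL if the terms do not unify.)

Decompose branch/3: branch(L, N, M) ≐ branch(op(op(a, n), 7), 0, op(op(a, 0), W)),  branch(branch(7, 7, 0), S, B) ≐ branch(W, M, branch(a, a, B)),  op(n, B) ≐ op(n, V).
Decompose branch/3: L ≐ op(op(a, n), 7),  N ≐ 0,  M ≐ op(op(a, 0), W).
Bind L := op(op(a, n), 7); no other remaining equation mentions L.
Bind N := 0; no other remaining equation mentions N.
Bind M := op(op(a, 0), W); substituting into the one remaining equation that mentions M gives: branch(branch(7, 7, 0), S, B) ≐ branch(W, op(op(a, 0), W), branch(a, a, B)).
Decompose branch/3: branch(7, 7, 0) ≐ W,  S ≐ op(op(a, 0), W),  B ≐ branch(a, a, B).
Bind W := branch(7, 7, 0); substituting into the one remaining equation that mentions W gives: S ≐ op(op(a, 0), branch(7, 7, 0)). Substituting into the earlier binding gives M := op(op(a, 0), branch(7, 7, 0)).
Bind S := op(op(a, 0), branch(7, 7, 0)); no other remaining equation mentions S.
Occurs check fails: B occurs in branch(a, a, B); the equation B ≐ branch(a, a, B) has no finite solution.

FAIL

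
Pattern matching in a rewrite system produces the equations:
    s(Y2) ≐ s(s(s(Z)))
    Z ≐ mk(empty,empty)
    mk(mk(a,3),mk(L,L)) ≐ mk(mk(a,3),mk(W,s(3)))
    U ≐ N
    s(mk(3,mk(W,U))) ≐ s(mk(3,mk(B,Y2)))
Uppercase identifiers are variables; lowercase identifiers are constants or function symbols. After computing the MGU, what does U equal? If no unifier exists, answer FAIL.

Decompose s/1: Y2 ≐ s(s(Z)).
Bind Y2 := s(s(Z)); substituting into the one remaining equation that mentions Y2 gives: s(mk(3,mk(W,U))) ≐ s(mk(3,mk(B,s(s(Z))))).
Bind Z := mk(empty,empty); substituting into the one remaining equation that mentions Z gives: s(mk(3,mk(W,U))) ≐ s(mk(3,mk(B,s(s(mk(empty,empty)))))). Substituting into the earlier binding gives Y2 := s(s(mk(empty,empty))).
Decompose mk/2: mk(a,3) ≐ mk(a,3),  mk(L,L) ≐ mk(W,s(3)).
Delete trivial equation mk(a,3) ≐ mk(a,3).
Decompose mk/2: L ≐ W,  L ≐ s(3).
Bind L := W; substituting into the one remaining equation that mentions L gives: W ≐ s(3).
Bind W := s(3); substituting into the one remaining equation that mentions W gives: s(mk(3,mk(s(3),U))) ≐ s(mk(3,mk(B,s(s(mk(empty,empty)))))). Substituting into the earlier binding gives L := s(3).
Bind U := N; substituting into the remaining equation gives: s(mk(3,mk(s(3),N))) ≐ s(mk(3,mk(B,s(s(mk(empty,empty)))))).
Decompose s/1: mk(3,mk(s(3),N)) ≐ mk(3,mk(B,s(s(mk(empty,empty))))).
Decompose mk/2: 3 ≐ 3,  mk(s(3),N) ≐ mk(B,s(s(mk(empty,empty)))).
Delete trivial equation 3 ≐ 3.
Decompose mk/2: s(3) ≐ B,  N ≐ s(s(mk(empty,empty))).
Bind B := s(3); no other remaining equation mentions B.
Bind N := s(s(mk(empty,empty))). Substituting into the earlier binding gives U := s(s(mk(empty,empty))).
MGU = { Y2 ↦ s(s(mk(empty,empty))), Z ↦ mk(empty,empty), L ↦ s(3), W ↦ s(3), U ↦ s(s(mk(empty,empty))), B ↦ s(3), N ↦ s(s(mk(empty,empty))) }, so U ↦ s(s(mk(empty,empty))).

s(s(mk(empty,empty)))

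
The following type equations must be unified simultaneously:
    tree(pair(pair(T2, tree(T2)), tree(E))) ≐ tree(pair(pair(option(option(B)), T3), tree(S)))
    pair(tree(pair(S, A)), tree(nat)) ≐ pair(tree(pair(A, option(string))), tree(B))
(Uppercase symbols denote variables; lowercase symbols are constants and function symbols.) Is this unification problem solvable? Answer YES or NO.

YES

Decompose tree/1: pair(pair(T2, tree(T2)), tree(E)) ≐ pair(pair(option(option(B)), T3), tree(S)).
Decompose pair/2: pair(T2, tree(T2)) ≐ pair(option(option(B)), T3),  tree(E) ≐ tree(S).
Decompose pair/2: T2 ≐ option(option(B)),  tree(T2) ≐ T3.
Bind T2 := option(option(B)); substituting into the one remaining equation that mentions T2 gives: tree(option(option(B))) ≐ T3.
Bind T3 := tree(option(option(B))); no other remaining equation mentions T3.
Decompose tree/1: E ≐ S.
Bind E := S; no other remaining equation mentions E.
Decompose pair/2: tree(pair(S, A)) ≐ tree(pair(A, option(string))),  tree(nat) ≐ tree(B).
Decompose tree/1: pair(S, A) ≐ pair(A, option(string)).
Decompose pair/2: S ≐ A,  A ≐ option(string).
Bind S := A; no other remaining equation mentions S. Substituting into the earlier binding gives E := A.
Bind A := option(string); no other remaining equation mentions A. Substituting into the earlier bindings gives E := option(string), S := option(string).
Decompose tree/1: nat ≐ B.
Bind B := nat. Substituting into the earlier bindings gives T2 := option(option(nat)), T3 := tree(option(option(nat))).
No equations remain and no clash or occurs-check failure arose, so a unifier exists.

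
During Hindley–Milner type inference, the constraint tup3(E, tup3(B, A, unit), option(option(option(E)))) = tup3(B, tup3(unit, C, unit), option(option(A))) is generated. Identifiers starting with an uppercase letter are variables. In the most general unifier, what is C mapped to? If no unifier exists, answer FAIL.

option(unit)

Decompose tup3/3: E = B,  tup3(B, A, unit) = tup3(unit, C, unit),  option(option(option(E))) = option(option(A)).
Bind E := B; substituting into the one remaining equation that mentions E gives: option(option(option(B))) = option(option(A)).
Decompose tup3/3: B = unit,  A = C,  unit = unit.
Bind B := unit; substituting into the one remaining equation that mentions B gives: option(option(option(unit))) = option(option(A)). Substituting into the earlier binding gives E := unit.
Bind A := C; substituting into the one remaining equation that mentions A gives: option(option(option(unit))) = option(option(C)).
Delete trivial equation unit = unit.
Decompose option/1: option(option(unit)) = option(C).
Decompose option/1: option(unit) = C.
Bind C := option(unit). Substituting into the earlier binding gives A := option(unit).
MGU = { E ↦ unit, B ↦ unit, A ↦ option(unit), C ↦ option(unit) }, so C ↦ option(unit).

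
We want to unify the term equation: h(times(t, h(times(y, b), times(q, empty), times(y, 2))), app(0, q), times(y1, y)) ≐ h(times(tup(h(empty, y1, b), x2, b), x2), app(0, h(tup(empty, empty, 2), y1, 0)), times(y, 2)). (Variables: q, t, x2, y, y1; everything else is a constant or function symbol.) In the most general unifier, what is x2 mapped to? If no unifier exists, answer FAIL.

h(times(2, b), times(h(tup(empty, empty, 2), 2, 0), empty), times(2, 2))

Decompose h/3: times(t, h(times(y, b), times(q, empty), times(y, 2))) ≐ times(tup(h(empty, y1, b), x2, b), x2),  app(0, q) ≐ app(0, h(tup(empty, empty, 2), y1, 0)),  times(y1, y) ≐ times(y, 2).
Decompose times/2: t ≐ tup(h(empty, y1, b), x2, b),  h(times(y, b), times(q, empty), times(y, 2)) ≐ x2.
Bind t := tup(h(empty, y1, b), x2, b); no other remaining equation mentions t.
Bind x2 := h(times(y, b), times(q, empty), times(y, 2)); no other remaining equation mentions x2. Substituting into the earlier binding gives t := tup(h(empty, y1, b), h(times(y, b), times(q, empty), times(y, 2)), b).
Decompose app/2: 0 ≐ 0,  q ≐ h(tup(empty, empty, 2), y1, 0).
Delete trivial equation 0 ≐ 0.
Bind q := h(tup(empty, empty, 2), y1, 0); no other remaining equation mentions q. Substituting into the earlier bindings gives t := tup(h(empty, y1, b), h(times(y, b), times(h(tup(empty, empty, 2), y1, 0), empty), times(y, 2)), b), x2 := h(times(y, b), times(h(tup(empty, empty, 2), y1, 0), empty), times(y, 2)).
Decompose times/2: y1 ≐ y,  y ≐ 2.
Bind y1 := y; no other remaining equation mentions y1. Substituting into the earlier bindings gives t := tup(h(empty, y, b), h(times(y, b), times(h(tup(empty, empty, 2), y, 0), empty), times(y, 2)), b), x2 := h(times(y, b), times(h(tup(empty, empty, 2), y, 0), empty), times(y, 2)), q := h(tup(empty, empty, 2), y, 0).
Bind y := 2. Substituting into the earlier bindings gives t := tup(h(empty, 2, b), h(times(2, b), times(h(tup(empty, empty, 2), 2, 0), empty), times(2, 2)), b), x2 := h(times(2, b), times(h(tup(empty, empty, 2), 2, 0), empty), times(2, 2)), q := h(tup(empty, empty, 2), 2, 0), y1 := 2.
MGU = { t -> tup(h(empty, 2, b), h(times(2, b), times(h(tup(empty, empty, 2), 2, 0), empty), times(2, 2)), b), x2 -> h(times(2, b), times(h(tup(empty, empty, 2), 2, 0), empty), times(2, 2)), q -> h(tup(empty, empty, 2), 2, 0), y1 -> 2, y -> 2 }, so x2 -> h(times(2, b), times(h(tup(empty, empty, 2), 2, 0), empty), times(2, 2)).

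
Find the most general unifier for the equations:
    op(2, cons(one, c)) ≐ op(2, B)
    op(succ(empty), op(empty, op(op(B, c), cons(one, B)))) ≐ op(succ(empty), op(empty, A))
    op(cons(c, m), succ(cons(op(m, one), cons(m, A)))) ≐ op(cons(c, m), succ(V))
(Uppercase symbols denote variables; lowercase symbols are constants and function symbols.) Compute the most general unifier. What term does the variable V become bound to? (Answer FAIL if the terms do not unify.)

cons(op(m, one), cons(m, op(op(cons(one, c), c), cons(one, cons(one, c)))))

Decompose op/2: 2 ≐ 2,  cons(one, c) ≐ B.
Delete trivial equation 2 ≐ 2.
Bind B := cons(one, c); substituting into the one remaining equation that mentions B gives: op(succ(empty), op(empty, op(op(cons(one, c), c), cons(one, cons(one, c))))) ≐ op(succ(empty), op(empty, A)).
Decompose op/2: succ(empty) ≐ succ(empty),  op(empty, op(op(cons(one, c), c), cons(one, cons(one, c)))) ≐ op(empty, A).
Delete trivial equation succ(empty) ≐ succ(empty).
Decompose op/2: empty ≐ empty,  op(op(cons(one, c), c), cons(one, cons(one, c))) ≐ A.
Delete trivial equation empty ≐ empty.
Bind A := op(op(cons(one, c), c), cons(one, cons(one, c))); substituting into the remaining equation gives: op(cons(c, m), succ(cons(op(m, one), cons(m, op(op(cons(one, c), c), cons(one, cons(one, c))))))) ≐ op(cons(c, m), succ(V)).
Decompose op/2: cons(c, m) ≐ cons(c, m),  succ(cons(op(m, one), cons(m, op(op(cons(one, c), c), cons(one, cons(one, c)))))) ≐ succ(V).
Delete trivial equation cons(c, m) ≐ cons(c, m).
Decompose succ/1: cons(op(m, one), cons(m, op(op(cons(one, c), c), cons(one, cons(one, c))))) ≐ V.
Bind V := cons(op(m, one), cons(m, op(op(cons(one, c), c), cons(one, cons(one, c))))).
MGU = { B ↦ cons(one, c), A ↦ op(op(cons(one, c), c), cons(one, cons(one, c))), V ↦ cons(op(m, one), cons(m, op(op(cons(one, c), c), cons(one, cons(one, c))))) }, so V ↦ cons(op(m, one), cons(m, op(op(cons(one, c), c), cons(one, cons(one, c))))).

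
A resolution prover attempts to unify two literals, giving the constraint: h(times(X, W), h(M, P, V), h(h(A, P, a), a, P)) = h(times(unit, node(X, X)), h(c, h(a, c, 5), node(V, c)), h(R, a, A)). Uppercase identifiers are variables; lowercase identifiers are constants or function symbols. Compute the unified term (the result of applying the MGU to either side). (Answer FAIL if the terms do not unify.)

Decompose h/3: times(X, W) = times(unit, node(X, X)),  h(M, P, V) = h(c, h(a, c, 5), node(V, c)),  h(h(A, P, a), a, P) = h(R, a, A).
Decompose times/2: X = unit,  W = node(X, X).
Bind X := unit; substituting into the one remaining equation that mentions X gives: W = node(unit, unit).
Bind W := node(unit, unit); no other remaining equation mentions W.
Decompose h/3: M = c,  P = h(a, c, 5),  V = node(V, c).
Bind M := c; no other remaining equation mentions M.
Bind P := h(a, c, 5); substituting into the one remaining equation that mentions P gives: h(h(A, h(a, c, 5), a), a, h(a, c, 5)) = h(R, a, A).
Occurs check fails: V occurs in node(V, c); the equation V = node(V, c) has no finite solution.

FAIL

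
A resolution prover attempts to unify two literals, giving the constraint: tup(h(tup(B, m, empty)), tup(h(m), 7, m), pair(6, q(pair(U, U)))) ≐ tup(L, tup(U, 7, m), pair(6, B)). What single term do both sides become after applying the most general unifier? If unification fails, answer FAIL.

tup(h(tup(q(pair(h(m), h(m))), m, empty)), tup(h(m), 7, m), pair(6, q(pair(h(m), h(m)))))

Decompose tup/3: h(tup(B, m, empty)) ≐ L,  tup(h(m), 7, m) ≐ tup(U, 7, m),  pair(6, q(pair(U, U))) ≐ pair(6, B).
Bind L := h(tup(B, m, empty)); no other remaining equation mentions L.
Decompose tup/3: h(m) ≐ U,  7 ≐ 7,  m ≐ m.
Bind U := h(m); substituting into the one remaining equation that mentions U gives: pair(6, q(pair(h(m), h(m)))) ≐ pair(6, B).
Delete trivial equation 7 ≐ 7.
Delete trivial equation m ≐ m.
Decompose pair/2: 6 ≐ 6,  q(pair(h(m), h(m))) ≐ B.
Delete trivial equation 6 ≐ 6.
Bind B := q(pair(h(m), h(m))). Substituting into the earlier binding gives L := h(tup(q(pair(h(m), h(m))), m, empty)).
Applying the MGU to either side gives tup(h(tup(q(pair(h(m), h(m))), m, empty)), tup(h(m), 7, m), pair(6, q(pair(h(m), h(m))))).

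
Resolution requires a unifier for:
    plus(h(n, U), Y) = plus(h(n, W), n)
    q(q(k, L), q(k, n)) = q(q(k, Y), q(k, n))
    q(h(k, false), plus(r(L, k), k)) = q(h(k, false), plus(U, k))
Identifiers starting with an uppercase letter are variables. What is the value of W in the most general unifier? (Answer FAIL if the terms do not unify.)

r(n, k)

Decompose plus/2: h(n, U) = h(n, W),  Y = n.
Decompose h/2: n = n,  U = W.
Delete trivial equation n = n.
Bind U := W; substituting into the one remaining equation that mentions U gives: q(h(k, false), plus(r(L, k), k)) = q(h(k, false), plus(W, k)).
Bind Y := n; substituting into the one remaining equation that mentions Y gives: q(q(k, L), q(k, n)) = q(q(k, n), q(k, n)).
Decompose q/2: q(k, L) = q(k, n),  q(k, n) = q(k, n).
Decompose q/2: k = k,  L = n.
Delete trivial equation k = k.
Bind L := n; substituting into the one remaining equation that mentions L gives: q(h(k, false), plus(r(n, k), k)) = q(h(k, false), plus(W, k)).
Delete trivial equation q(k, n) = q(k, n).
Decompose q/2: h(k, false) = h(k, false),  plus(r(n, k), k) = plus(W, k).
Delete trivial equation h(k, false) = h(k, false).
Decompose plus/2: r(n, k) = W,  k = k.
Bind W := r(n, k); no other remaining equation mentions W. Substituting into the earlier binding gives U := r(n, k).
Delete trivial equation k = k.
MGU = { U := r(n, k), Y := n, L := n, W := r(n, k) }, so W := r(n, k).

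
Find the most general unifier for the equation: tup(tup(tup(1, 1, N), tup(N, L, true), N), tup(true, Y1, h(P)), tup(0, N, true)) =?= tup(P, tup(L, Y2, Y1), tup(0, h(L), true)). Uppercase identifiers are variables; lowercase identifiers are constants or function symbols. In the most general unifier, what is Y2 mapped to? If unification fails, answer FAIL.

h(tup(tup(1, 1, h(true)), tup(h(true), true, true), h(true)))

Decompose tup/3: tup(tup(1, 1, N), tup(N, L, true), N) =?= P,  tup(true, Y1, h(P)) =?= tup(L, Y2, Y1),  tup(0, N, true) =?= tup(0, h(L), true).
Bind P := tup(tup(1, 1, N), tup(N, L, true), N); substituting into the one remaining equation that mentions P gives: tup(true, Y1, h(tup(tup(1, 1, N), tup(N, L, true), N))) =?= tup(L, Y2, Y1).
Decompose tup/3: true =?= L,  Y1 =?= Y2,  h(tup(tup(1, 1, N), tup(N, L, true), N)) =?= Y1.
Bind L := true; substituting into the 2 remaining equations that mention L gives: h(tup(tup(1, 1, N), tup(N, true, true), N)) =?= Y1,  tup(0, N, true) =?= tup(0, h(true), true). Substituting into the earlier binding gives P := tup(tup(1, 1, N), tup(N, true, true), N).
Bind Y1 := Y2; substituting into the one remaining equation that mentions Y1 gives: h(tup(tup(1, 1, N), tup(N, true, true), N)) =?= Y2.
Bind Y2 := h(tup(tup(1, 1, N), tup(N, true, true), N)); no other remaining equation mentions Y2. Substituting into the earlier binding gives Y1 := h(tup(tup(1, 1, N), tup(N, true, true), N)).
Decompose tup/3: 0 =?= 0,  N =?= h(true),  true =?= true.
Delete trivial equation 0 =?= 0.
Bind N := h(true); no other remaining equation mentions N. Substituting into the earlier bindings gives P := tup(tup(1, 1, h(true)), tup(h(true), true, true), h(true)), Y1 := h(tup(tup(1, 1, h(true)), tup(h(true), true, true), h(true))), Y2 := h(tup(tup(1, 1, h(true)), tup(h(true), true, true), h(true))).
Delete trivial equation true =?= true.
MGU = { P ↦ tup(tup(1, 1, h(true)), tup(h(true), true, true), h(true)), L ↦ true, Y1 ↦ h(tup(tup(1, 1, h(true)), tup(h(true), true, true), h(true))), Y2 ↦ h(tup(tup(1, 1, h(true)), tup(h(true), true, true), h(true))), N ↦ h(true) }, so Y2 ↦ h(tup(tup(1, 1, h(true)), tup(h(true), true, true), h(true))).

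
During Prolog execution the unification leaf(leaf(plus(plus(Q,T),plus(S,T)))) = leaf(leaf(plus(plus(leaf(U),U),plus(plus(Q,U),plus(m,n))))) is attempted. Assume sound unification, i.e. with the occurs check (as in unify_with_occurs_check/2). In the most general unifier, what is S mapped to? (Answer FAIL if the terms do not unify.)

Decompose leaf/1: leaf(plus(plus(Q,T),plus(S,T))) = leaf(plus(plus(leaf(U),U),plus(plus(Q,U),plus(m,n)))).
Decompose leaf/1: plus(plus(Q,T),plus(S,T)) = plus(plus(leaf(U),U),plus(plus(Q,U),plus(m,n))).
Decompose plus/2: plus(Q,T) = plus(leaf(U),U),  plus(S,T) = plus(plus(Q,U),plus(m,n)).
Decompose plus/2: Q = leaf(U),  T = U.
Bind Q := leaf(U); substituting into the one remaining equation that mentions Q gives: plus(S,T) = plus(plus(leaf(U),U),plus(m,n)).
Bind T := U; substituting into the remaining equation gives: plus(S,U) = plus(plus(leaf(U),U),plus(m,n)).
Decompose plus/2: S = plus(leaf(U),U),  U = plus(m,n).
Bind S := plus(leaf(U),U); no other remaining equation mentions S.
Bind U := plus(m,n). Substituting into the earlier bindings gives Q := leaf(plus(m,n)), T := plus(m,n), S := plus(leaf(plus(m,n)),plus(m,n)).
MGU = { Q ↦ leaf(plus(m,n)), T ↦ plus(m,n), S ↦ plus(leaf(plus(m,n)),plus(m,n)), U ↦ plus(m,n) }, so S ↦ plus(leaf(plus(m,n)),plus(m,n)).

plus(leaf(plus(m,n)),plus(m,n))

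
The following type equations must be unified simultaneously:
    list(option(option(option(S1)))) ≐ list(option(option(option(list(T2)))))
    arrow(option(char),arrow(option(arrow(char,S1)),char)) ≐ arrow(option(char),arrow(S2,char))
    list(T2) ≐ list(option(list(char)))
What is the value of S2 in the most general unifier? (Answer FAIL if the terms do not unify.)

Decompose list/1: option(option(option(S1))) ≐ option(option(option(list(T2)))).
Decompose option/1: option(option(S1)) ≐ option(option(list(T2))).
Decompose option/1: option(S1) ≐ option(list(T2)).
Decompose option/1: S1 ≐ list(T2).
Bind S1 := list(T2); substituting into the one remaining equation that mentions S1 gives: arrow(option(char),arrow(option(arrow(char,list(T2))),char)) ≐ arrow(option(char),arrow(S2,char)).
Decompose arrow/2: option(char) ≐ option(char),  arrow(option(arrow(char,list(T2))),char) ≐ arrow(S2,char).
Delete trivial equation option(char) ≐ option(char).
Decompose arrow/2: option(arrow(char,list(T2))) ≐ S2,  char ≐ char.
Bind S2 := option(arrow(char,list(T2))); no other remaining equation mentions S2.
Delete trivial equation char ≐ char.
Decompose list/1: T2 ≐ option(list(char)).
Bind T2 := option(list(char)). Substituting into the earlier bindings gives S1 := list(option(list(char))), S2 := option(arrow(char,list(option(list(char))))).
MGU = { S1 := list(option(list(char))), S2 := option(arrow(char,list(option(list(char))))), T2 := option(list(char)) }, so S2 := option(arrow(char,list(option(list(char))))).

option(arrow(char,list(option(list(char)))))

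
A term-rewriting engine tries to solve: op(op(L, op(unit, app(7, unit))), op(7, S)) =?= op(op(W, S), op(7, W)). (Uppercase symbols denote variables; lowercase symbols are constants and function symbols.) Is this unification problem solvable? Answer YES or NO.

YES

Decompose op/2: op(L, op(unit, app(7, unit))) =?= op(W, S),  op(7, S) =?= op(7, W).
Decompose op/2: L =?= W,  op(unit, app(7, unit)) =?= S.
Bind L := W; no other remaining equation mentions L.
Bind S := op(unit, app(7, unit)); substituting into the remaining equation gives: op(7, op(unit, app(7, unit))) =?= op(7, W).
Decompose op/2: 7 =?= 7,  op(unit, app(7, unit)) =?= W.
Delete trivial equation 7 =?= 7.
Bind W := op(unit, app(7, unit)). Substituting into the earlier binding gives L := op(unit, app(7, unit)).
No equations remain and no clash or occurs-check failure arose, so a unifier exists.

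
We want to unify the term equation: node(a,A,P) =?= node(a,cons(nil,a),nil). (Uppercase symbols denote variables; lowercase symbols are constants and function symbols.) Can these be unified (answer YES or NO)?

YES

Decompose node/3: a =?= a,  A =?= cons(nil,a),  P =?= nil.
Delete trivial equation a =?= a.
Bind A := cons(nil,a); no other remaining equation mentions A.
Bind P := nil.
No equations remain and no clash or occurs-check failure arose, so a unifier exists.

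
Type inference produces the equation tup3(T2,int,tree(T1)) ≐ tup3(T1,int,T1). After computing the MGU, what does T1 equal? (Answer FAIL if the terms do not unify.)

FAIL

Decompose tup3/3: T2 ≐ T1,  int ≐ int,  tree(T1) ≐ T1.
Bind T2 := T1; no other remaining equation mentions T2.
Delete trivial equation int ≐ int.
Occurs check fails: T1 occurs in tree(T1); the equation T1 ≐ tree(T1) has no finite solution.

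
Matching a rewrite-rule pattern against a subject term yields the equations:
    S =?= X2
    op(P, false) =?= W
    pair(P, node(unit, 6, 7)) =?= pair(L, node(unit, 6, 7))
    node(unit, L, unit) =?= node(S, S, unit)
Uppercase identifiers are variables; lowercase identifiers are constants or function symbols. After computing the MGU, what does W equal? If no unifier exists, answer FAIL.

op(unit, false)

Bind S := X2; substituting into the one remaining equation that mentions S gives: node(unit, L, unit) =?= node(X2, X2, unit).
Bind W := op(P, false); no other remaining equation mentions W.
Decompose pair/2: P =?= L,  node(unit, 6, 7) =?= node(unit, 6, 7).
Bind P := L; no other remaining equation mentions P. Substituting into the earlier binding gives W := op(L, false).
Delete trivial equation node(unit, 6, 7) =?= node(unit, 6, 7).
Decompose node/3: unit =?= X2,  L =?= X2,  unit =?= unit.
Bind X2 := unit; substituting into the one remaining equation that mentions X2 gives: L =?= unit. Substituting into the earlier binding gives S := unit.
Bind L := unit; no other remaining equation mentions L. Substituting into the earlier bindings gives W := op(unit, false), P := unit.
Delete trivial equation unit =?= unit.
MGU = { S ↦ unit, W ↦ op(unit, false), P ↦ unit, X2 ↦ unit, L ↦ unit }, so W ↦ op(unit, false).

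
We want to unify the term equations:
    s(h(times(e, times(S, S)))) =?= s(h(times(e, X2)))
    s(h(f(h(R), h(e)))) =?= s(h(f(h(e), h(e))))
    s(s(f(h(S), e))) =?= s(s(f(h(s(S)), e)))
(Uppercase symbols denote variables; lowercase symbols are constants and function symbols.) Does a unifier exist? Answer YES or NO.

Decompose s/1: h(times(e, times(S, S))) =?= h(times(e, X2)).
Decompose h/1: times(e, times(S, S)) =?= times(e, X2).
Decompose times/2: e =?= e,  times(S, S) =?= X2.
Delete trivial equation e =?= e.
Bind X2 := times(S, S); no other remaining equation mentions X2.
Decompose s/1: h(f(h(R), h(e))) =?= h(f(h(e), h(e))).
Decompose h/1: f(h(R), h(e)) =?= f(h(e), h(e)).
Decompose f/2: h(R) =?= h(e),  h(e) =?= h(e).
Decompose h/1: R =?= e.
Bind R := e; no other remaining equation mentions R.
Delete trivial equation h(e) =?= h(e).
Decompose s/1: s(f(h(S), e)) =?= s(f(h(s(S)), e)).
Decompose s/1: f(h(S), e) =?= f(h(s(S)), e).
Decompose f/2: h(S) =?= h(s(S)),  e =?= e.
Decompose h/1: S =?= s(S).
Occurs check fails: S occurs in s(S); the equation S =?= s(S) has no finite solution.

NO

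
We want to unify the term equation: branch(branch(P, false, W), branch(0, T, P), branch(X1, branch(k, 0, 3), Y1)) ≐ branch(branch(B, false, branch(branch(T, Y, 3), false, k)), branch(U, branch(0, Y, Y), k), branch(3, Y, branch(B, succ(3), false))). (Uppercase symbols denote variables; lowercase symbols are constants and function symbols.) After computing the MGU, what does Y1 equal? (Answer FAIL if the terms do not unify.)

Decompose branch/3: branch(P, false, W) ≐ branch(B, false, branch(branch(T, Y, 3), false, k)),  branch(0, T, P) ≐ branch(U, branch(0, Y, Y), k),  branch(X1, branch(k, 0, 3), Y1) ≐ branch(3, Y, branch(B, succ(3), false)).
Decompose branch/3: P ≐ B,  false ≐ false,  W ≐ branch(branch(T, Y, 3), false, k).
Bind P := B; substituting into the one remaining equation that mentions P gives: branch(0, T, B) ≐ branch(U, branch(0, Y, Y), k).
Delete trivial equation false ≐ false.
Bind W := branch(branch(T, Y, 3), false, k); no other remaining equation mentions W.
Decompose branch/3: 0 ≐ U,  T ≐ branch(0, Y, Y),  B ≐ k.
Bind U := 0; no other remaining equation mentions U.
Bind T := branch(0, Y, Y); no other remaining equation mentions T. Substituting into the earlier binding gives W := branch(branch(branch(0, Y, Y), Y, 3), false, k).
Bind B := k; substituting into the remaining equation gives: branch(X1, branch(k, 0, 3), Y1) ≐ branch(3, Y, branch(k, succ(3), false)). Substituting into the earlier binding gives P := k.
Decompose branch/3: X1 ≐ 3,  branch(k, 0, 3) ≐ Y,  Y1 ≐ branch(k, succ(3), false).
Bind X1 := 3; no other remaining equation mentions X1.
Bind Y := branch(k, 0, 3); no other remaining equation mentions Y. Substituting into the earlier bindings gives W := branch(branch(branch(0, branch(k, 0, 3), branch(k, 0, 3)), branch(k, 0, 3), 3), false, k), T := branch(0, branch(k, 0, 3), branch(k, 0, 3)).
Bind Y1 := branch(k, succ(3), false).
MGU = { P -> k, W -> branch(branch(branch(0, branch(k, 0, 3), branch(k, 0, 3)), branch(k, 0, 3), 3), false, k), U -> 0, T -> branch(0, branch(k, 0, 3), branch(k, 0, 3)), B -> k, X1 -> 3, Y -> branch(k, 0, 3), Y1 -> branch(k, succ(3), false) }, so Y1 -> branch(k, succ(3), false).

branch(k, succ(3), false)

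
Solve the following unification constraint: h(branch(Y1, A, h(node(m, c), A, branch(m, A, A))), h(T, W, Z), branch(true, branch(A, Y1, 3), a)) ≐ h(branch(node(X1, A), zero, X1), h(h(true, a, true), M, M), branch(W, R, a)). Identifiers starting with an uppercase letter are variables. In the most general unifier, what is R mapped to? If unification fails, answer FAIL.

Decompose h/3: branch(Y1, A, h(node(m, c), A, branch(m, A, A))) ≐ branch(node(X1, A), zero, X1),  h(T, W, Z) ≐ h(h(true, a, true), M, M),  branch(true, branch(A, Y1, 3), a) ≐ branch(W, R, a).
Decompose branch/3: Y1 ≐ node(X1, A),  A ≐ zero,  h(node(m, c), A, branch(m, A, A)) ≐ X1.
Bind Y1 := node(X1, A); substituting into the one remaining equation that mentions Y1 gives: branch(true, branch(A, node(X1, A), 3), a) ≐ branch(W, R, a).
Bind A := zero; substituting into the 2 remaining equations that mention A gives: h(node(m, c), zero, branch(m, zero, zero)) ≐ X1,  branch(true, branch(zero, node(X1, zero), 3), a) ≐ branch(W, R, a). Substituting into the earlier binding gives Y1 := node(X1, zero).
Bind X1 := h(node(m, c), zero, branch(m, zero, zero)); substituting into the one remaining equation that mentions X1 gives: branch(true, branch(zero, node(h(node(m, c), zero, branch(m, zero, zero)), zero), 3), a) ≐ branch(W, R, a). Substituting into the earlier binding gives Y1 := node(h(node(m, c), zero, branch(m, zero, zero)), zero).
Decompose h/3: T ≐ h(true, a, true),  W ≐ M,  Z ≐ M.
Bind T := h(true, a, true); no other remaining equation mentions T.
Bind W := M; substituting into the one remaining equation that mentions W gives: branch(true, branch(zero, node(h(node(m, c), zero, branch(m, zero, zero)), zero), 3), a) ≐ branch(M, R, a).
Bind Z := M; no other remaining equation mentions Z.
Decompose branch/3: true ≐ M,  branch(zero, node(h(node(m, c), zero, branch(m, zero, zero)), zero), 3) ≐ R,  a ≐ a.
Bind M := true; no other remaining equation mentions M. Substituting into the earlier bindings gives W := true, Z := true.
Bind R := branch(zero, node(h(node(m, c), zero, branch(m, zero, zero)), zero), 3); no other remaining equation mentions R.
Delete trivial equation a ≐ a.
MGU = { Y1 -> node(h(node(m, c), zero, branch(m, zero, zero)), zero), A -> zero, X1 -> h(node(m, c), zero, branch(m, zero, zero)), T -> h(true, a, true), W -> true, Z -> true, M -> true, R -> branch(zero, node(h(node(m, c), zero, branch(m, zero, zero)), zero), 3) }, so R -> branch(zero, node(h(node(m, c), zero, branch(m, zero, zero)), zero), 3).

branch(zero, node(h(node(m, c), zero, branch(m, zero, zero)), zero), 3)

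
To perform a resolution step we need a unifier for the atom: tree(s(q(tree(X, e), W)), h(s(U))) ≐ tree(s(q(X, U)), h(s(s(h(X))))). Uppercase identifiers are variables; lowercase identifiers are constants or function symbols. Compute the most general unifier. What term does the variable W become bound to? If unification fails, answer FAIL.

Decompose tree/2: s(q(tree(X, e), W)) ≐ s(q(X, U)),  h(s(U)) ≐ h(s(s(h(X)))).
Decompose s/1: q(tree(X, e), W) ≐ q(X, U).
Decompose q/2: tree(X, e) ≐ X,  W ≐ U.
Occurs check fails: X occurs in tree(X, e); the equation X ≐ tree(X, e) has no finite solution.

FAIL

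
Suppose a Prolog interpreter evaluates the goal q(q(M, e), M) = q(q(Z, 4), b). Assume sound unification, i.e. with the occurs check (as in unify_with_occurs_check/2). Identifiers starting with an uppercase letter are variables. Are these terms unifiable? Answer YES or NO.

Decompose q/2: q(M, e) = q(Z, 4),  M = b.
Decompose q/2: M = Z,  e = 4.
Bind M := Z; substituting into the one remaining equation that mentions M gives: Z = b.
Clash: constants e and 4 differ; no unifier exists.

NO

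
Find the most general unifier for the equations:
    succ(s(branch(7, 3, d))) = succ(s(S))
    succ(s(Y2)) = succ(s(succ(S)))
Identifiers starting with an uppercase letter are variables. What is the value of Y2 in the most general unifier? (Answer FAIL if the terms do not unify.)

succ(branch(7, 3, d))

Decompose succ/1: s(branch(7, 3, d)) = s(S).
Decompose s/1: branch(7, 3, d) = S.
Bind S := branch(7, 3, d); substituting into the remaining equation gives: succ(s(Y2)) = succ(s(succ(branch(7, 3, d)))).
Decompose succ/1: s(Y2) = s(succ(branch(7, 3, d))).
Decompose s/1: Y2 = succ(branch(7, 3, d)).
Bind Y2 := succ(branch(7, 3, d)).
MGU = { S -> branch(7, 3, d), Y2 -> succ(branch(7, 3, d)) }, so Y2 -> succ(branch(7, 3, d)).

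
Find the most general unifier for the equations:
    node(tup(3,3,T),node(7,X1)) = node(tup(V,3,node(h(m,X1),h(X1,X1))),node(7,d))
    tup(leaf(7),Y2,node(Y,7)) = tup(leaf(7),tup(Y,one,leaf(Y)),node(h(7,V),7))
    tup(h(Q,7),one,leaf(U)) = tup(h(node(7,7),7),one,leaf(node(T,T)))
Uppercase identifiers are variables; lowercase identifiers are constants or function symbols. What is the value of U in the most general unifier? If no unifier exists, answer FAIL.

node(node(h(m,d),h(d,d)),node(h(m,d),h(d,d)))

Decompose node/2: tup(3,3,T) = tup(V,3,node(h(m,X1),h(X1,X1))),  node(7,X1) = node(7,d).
Decompose tup/3: 3 = V,  3 = 3,  T = node(h(m,X1),h(X1,X1)).
Bind V := 3; substituting into the one remaining equation that mentions V gives: tup(leaf(7),Y2,node(Y,7)) = tup(leaf(7),tup(Y,one,leaf(Y)),node(h(7,3),7)).
Delete trivial equation 3 = 3.
Bind T := node(h(m,X1),h(X1,X1)); substituting into the one remaining equation that mentions T gives: tup(h(Q,7),one,leaf(U)) = tup(h(node(7,7),7),one,leaf(node(node(h(m,X1),h(X1,X1)),node(h(m,X1),h(X1,X1))))).
Decompose node/2: 7 = 7,  X1 = d.
Delete trivial equation 7 = 7.
Bind X1 := d; substituting into the one remaining equation that mentions X1 gives: tup(h(Q,7),one,leaf(U)) = tup(h(node(7,7),7),one,leaf(node(node(h(m,d),h(d,d)),node(h(m,d),h(d,d))))). Substituting into the earlier binding gives T := node(h(m,d),h(d,d)).
Decompose tup/3: leaf(7) = leaf(7),  Y2 = tup(Y,one,leaf(Y)),  node(Y,7) = node(h(7,3),7).
Delete trivial equation leaf(7) = leaf(7).
Bind Y2 := tup(Y,one,leaf(Y)); no other remaining equation mentions Y2.
Decompose node/2: Y = h(7,3),  7 = 7.
Bind Y := h(7,3); no other remaining equation mentions Y. Substituting into the earlier binding gives Y2 := tup(h(7,3),one,leaf(h(7,3))).
Delete trivial equation 7 = 7.
Decompose tup/3: h(Q,7) = h(node(7,7),7),  one = one,  leaf(U) = leaf(node(node(h(m,d),h(d,d)),node(h(m,d),h(d,d)))).
Decompose h/2: Q = node(7,7),  7 = 7.
Bind Q := node(7,7); no other remaining equation mentions Q.
Delete trivial equation 7 = 7.
Delete trivial equation one = one.
Decompose leaf/1: U = node(node(h(m,d),h(d,d)),node(h(m,d),h(d,d))).
Bind U := node(node(h(m,d),h(d,d)),node(h(m,d),h(d,d))).
MGU = { V -> 3, T -> node(h(m,d),h(d,d)), X1 -> d, Y2 -> tup(h(7,3),one,leaf(h(7,3))), Y -> h(7,3), Q -> node(7,7), U -> node(node(h(m,d),h(d,d)),node(h(m,d),h(d,d))) }, so U -> node(node(h(m,d),h(d,d)),node(h(m,d),h(d,d))).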